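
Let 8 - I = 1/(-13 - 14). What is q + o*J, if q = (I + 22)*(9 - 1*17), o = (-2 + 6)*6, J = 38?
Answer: 18136/27 ≈ 671.70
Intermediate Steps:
o = 24 (o = 4*6 = 24)
I = 217/27 (I = 8 - 1/(-13 - 14) = 8 - 1/(-27) = 8 - 1*(-1/27) = 8 + 1/27 = 217/27 ≈ 8.0370)
q = -6488/27 (q = (217/27 + 22)*(9 - 1*17) = 811*(9 - 17)/27 = (811/27)*(-8) = -6488/27 ≈ -240.30)
q + o*J = -6488/27 + 24*38 = -6488/27 + 912 = 18136/27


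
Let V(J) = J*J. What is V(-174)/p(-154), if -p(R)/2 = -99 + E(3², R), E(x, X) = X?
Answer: 15138/253 ≈ 59.834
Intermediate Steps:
V(J) = J²
p(R) = 198 - 2*R (p(R) = -2*(-99 + R) = 198 - 2*R)
V(-174)/p(-154) = (-174)²/(198 - 2*(-154)) = 30276/(198 + 308) = 30276/506 = 30276*(1/506) = 15138/253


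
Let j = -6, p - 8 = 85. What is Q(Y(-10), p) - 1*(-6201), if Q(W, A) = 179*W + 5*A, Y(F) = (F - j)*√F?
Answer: 6666 - 716*I*√10 ≈ 6666.0 - 2264.2*I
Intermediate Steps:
p = 93 (p = 8 + 85 = 93)
Y(F) = √F*(6 + F) (Y(F) = (F - 1*(-6))*√F = (F + 6)*√F = (6 + F)*√F = √F*(6 + F))
Q(W, A) = 5*A + 179*W
Q(Y(-10), p) - 1*(-6201) = (5*93 + 179*(√(-10)*(6 - 10))) - 1*(-6201) = (465 + 179*((I*√10)*(-4))) + 6201 = (465 + 179*(-4*I*√10)) + 6201 = (465 - 716*I*√10) + 6201 = 6666 - 716*I*√10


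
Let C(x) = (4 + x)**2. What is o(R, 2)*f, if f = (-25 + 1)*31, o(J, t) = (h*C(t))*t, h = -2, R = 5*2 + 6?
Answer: 107136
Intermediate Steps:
R = 16 (R = 10 + 6 = 16)
o(J, t) = -2*t*(4 + t)**2 (o(J, t) = (-2*(4 + t)**2)*t = -2*t*(4 + t)**2)
f = -744 (f = -24*31 = -744)
o(R, 2)*f = -2*2*(4 + 2)**2*(-744) = -2*2*6**2*(-744) = -2*2*36*(-744) = -144*(-744) = 107136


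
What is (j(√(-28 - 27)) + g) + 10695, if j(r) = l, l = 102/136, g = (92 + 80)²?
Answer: 161119/4 ≈ 40280.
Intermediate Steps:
g = 29584 (g = 172² = 29584)
l = ¾ (l = 102*(1/136) = ¾ ≈ 0.75000)
j(r) = ¾
(j(√(-28 - 27)) + g) + 10695 = (¾ + 29584) + 10695 = 118339/4 + 10695 = 161119/4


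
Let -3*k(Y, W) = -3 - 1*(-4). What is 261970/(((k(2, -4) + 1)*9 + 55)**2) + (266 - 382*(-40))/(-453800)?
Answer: 59412069667/844294900 ≈ 70.369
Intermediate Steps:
k(Y, W) = -1/3 (k(Y, W) = -(-3 - 1*(-4))/3 = -(-3 + 4)/3 = -1/3*1 = -1/3)
261970/(((k(2, -4) + 1)*9 + 55)**2) + (266 - 382*(-40))/(-453800) = 261970/(((-1/3 + 1)*9 + 55)**2) + (266 - 382*(-40))/(-453800) = 261970/(((2/3)*9 + 55)**2) + (266 - 191*(-80))*(-1/453800) = 261970/((6 + 55)**2) + (266 + 15280)*(-1/453800) = 261970/(61**2) + 15546*(-1/453800) = 261970/3721 - 7773/226900 = 59412069667/844294900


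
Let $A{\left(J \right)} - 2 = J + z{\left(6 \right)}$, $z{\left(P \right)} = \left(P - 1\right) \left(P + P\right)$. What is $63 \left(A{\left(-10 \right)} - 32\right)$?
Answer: $1260$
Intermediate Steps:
$z{\left(P \right)} = 2 P \left(-1 + P\right)$ ($z{\left(P \right)} = \left(-1 + P\right) 2 P = 2 P \left(-1 + P\right)$)
$A{\left(J \right)} = 62 + J$ ($A{\left(J \right)} = 2 + \left(J + 2 \cdot 6 \left(-1 + 6\right)\right) = 2 + \left(J + 2 \cdot 6 \cdot 5\right) = 2 + \left(J + 60\right) = 2 + \left(60 + J\right) = 62 + J$)
$63 \left(A{\left(-10 \right)} - 32\right) = 63 \left(\left(62 - 10\right) - 32\right) = 63 \left(52 - 32\right) = 63 \cdot 20 = 1260$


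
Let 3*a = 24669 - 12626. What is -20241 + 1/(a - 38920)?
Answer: -2119576800/104717 ≈ -20241.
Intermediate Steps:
a = 12043/3 (a = (24669 - 12626)/3 = (⅓)*12043 = 12043/3 ≈ 4014.3)
-20241 + 1/(a - 38920) = -20241 + 1/(12043/3 - 38920) = -20241 + 1/(-104717/3) = -20241 - 3/104717 = -2119576800/104717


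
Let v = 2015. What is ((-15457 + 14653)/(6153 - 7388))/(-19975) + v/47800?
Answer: 1986794227/47167367000 ≈ 0.042122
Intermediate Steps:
((-15457 + 14653)/(6153 - 7388))/(-19975) + v/47800 = ((-15457 + 14653)/(6153 - 7388))/(-19975) + 2015/47800 = -804/(-1235)*(-1/19975) + 2015*(1/47800) = -804*(-1/1235)*(-1/19975) + 403/9560 = (804/1235)*(-1/19975) + 403/9560 = -804/24669125 + 403/9560 = 1986794227/47167367000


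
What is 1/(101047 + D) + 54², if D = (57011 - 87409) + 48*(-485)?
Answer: 138128005/47369 ≈ 2916.0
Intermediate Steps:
D = -53678 (D = -30398 - 23280 = -53678)
1/(101047 + D) + 54² = 1/(101047 - 53678) + 54² = 1/47369 + 2916 = 138128005/47369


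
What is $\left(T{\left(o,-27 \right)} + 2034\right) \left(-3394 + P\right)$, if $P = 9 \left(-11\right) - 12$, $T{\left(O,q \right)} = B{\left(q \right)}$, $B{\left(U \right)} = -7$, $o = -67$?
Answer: $-7104635$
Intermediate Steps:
$T{\left(O,q \right)} = -7$
$P = -111$ ($P = -99 - 12 = -111$)
$\left(T{\left(o,-27 \right)} + 2034\right) \left(-3394 + P\right) = \left(-7 + 2034\right) \left(-3394 - 111\right) = 2027 \left(-3505\right) = -7104635$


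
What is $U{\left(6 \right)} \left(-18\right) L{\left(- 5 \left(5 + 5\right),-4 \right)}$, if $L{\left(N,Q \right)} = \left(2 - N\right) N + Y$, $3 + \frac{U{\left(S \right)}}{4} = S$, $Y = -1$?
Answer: $561816$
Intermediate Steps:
$U{\left(S \right)} = -12 + 4 S$
$L{\left(N,Q \right)} = -1 + N \left(2 - N\right)$ ($L{\left(N,Q \right)} = \left(2 - N\right) N - 1 = N \left(2 - N\right) - 1 = -1 + N \left(2 - N\right)$)
$U{\left(6 \right)} \left(-18\right) L{\left(- 5 \left(5 + 5\right),-4 \right)} = \left(-12 + 4 \cdot 6\right) \left(-18\right) \left(-1 - \left(- 5 \left(5 + 5\right)\right)^{2} + 2 \left(- 5 \left(5 + 5\right)\right)\right) = \left(-12 + 24\right) \left(-18\right) \left(-1 - \left(\left(-5\right) 10\right)^{2} + 2 \left(\left(-5\right) 10\right)\right) = 12 \left(-18\right) \left(-1 - \left(-50\right)^{2} + 2 \left(-50\right)\right) = - 216 \left(-1 - 2500 - 100\right) = \left(-216\right) \left(-2601\right) = 561816$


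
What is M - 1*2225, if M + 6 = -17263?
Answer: -19494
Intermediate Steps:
M = -17269 (M = -6 - 17263 = -17269)
M - 1*2225 = -17269 - 1*2225 = -17269 - 2225 = -19494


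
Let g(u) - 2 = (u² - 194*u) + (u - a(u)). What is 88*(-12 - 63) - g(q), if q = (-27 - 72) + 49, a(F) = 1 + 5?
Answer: -18746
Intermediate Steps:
a(F) = 6
q = -50 (q = -99 + 49 = -50)
g(u) = -4 + u² - 193*u (g(u) = 2 + ((u² - 194*u) + (u - 1*6)) = 2 + ((u² - 194*u) + (u - 6)) = 2 + ((u² - 194*u) + (-6 + u)) = 2 + (-6 + u² - 193*u) = -4 + u² - 193*u)
88*(-12 - 63) - g(q) = 88*(-12 - 63) - (-4 + (-50)² - 193*(-50)) = 88*(-75) - (-4 + 2500 + 9650) = -6600 - 1*12146 = -6600 - 12146 = -18746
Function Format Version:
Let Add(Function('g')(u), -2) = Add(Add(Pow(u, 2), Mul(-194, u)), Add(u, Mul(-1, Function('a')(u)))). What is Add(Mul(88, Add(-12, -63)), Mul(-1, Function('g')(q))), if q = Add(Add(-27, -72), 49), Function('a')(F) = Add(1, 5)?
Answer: -18746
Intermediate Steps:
Function('a')(F) = 6
q = -50 (q = Add(-99, 49) = -50)
Function('g')(u) = Add(-4, Pow(u, 2), Mul(-193, u)) (Function('g')(u) = Add(2, Add(Add(Pow(u, 2), Mul(-194, u)), Add(u, Mul(-1, 6)))) = Add(2, Add(Add(Pow(u, 2), Mul(-194, u)), Add(u, -6))) = Add(2, Add(Add(Pow(u, 2), Mul(-194, u)), Add(-6, u))) = Add(2, Add(-6, Pow(u, 2), Mul(-193, u))) = Add(-4, Pow(u, 2), Mul(-193, u)))
Add(Mul(88, Add(-12, -63)), Mul(-1, Function('g')(q))) = Add(Mul(88, Add(-12, -63)), Mul(-1, Add(-4, Pow(-50, 2), Mul(-193, -50)))) = Add(Mul(88, -75), Mul(-1, Add(-4, 2500, 9650))) = Add(-6600, Mul(-1, 12146)) = Add(-6600, -12146) = -18746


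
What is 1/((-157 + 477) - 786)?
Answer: -1/466 ≈ -0.0021459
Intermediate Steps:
1/((-157 + 477) - 786) = 1/(320 - 786) = 1/(-466) = -1/466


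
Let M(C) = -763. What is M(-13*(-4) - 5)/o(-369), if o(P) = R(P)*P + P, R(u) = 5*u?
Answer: -763/680436 ≈ -0.0011213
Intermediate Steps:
o(P) = P + 5*P² (o(P) = (5*P)*P + P = 5*P² + P = P + 5*P²)
M(-13*(-4) - 5)/o(-369) = -763*(-1/(369*(1 + 5*(-369)))) = -763*(-1/(369*(1 - 1845))) = -763/((-369*(-1844))) = -763/680436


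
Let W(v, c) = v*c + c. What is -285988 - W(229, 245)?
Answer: -342338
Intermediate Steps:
W(v, c) = c + c*v (W(v, c) = c*v + c = c + c*v)
-285988 - W(229, 245) = -285988 - 245*(1 + 229) = -285988 - 245*230 = -285988 - 1*56350 = -285988 - 56350 = -342338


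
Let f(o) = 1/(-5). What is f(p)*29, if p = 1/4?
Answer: -29/5 ≈ -5.8000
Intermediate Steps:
p = ¼ ≈ 0.25000
f(o) = -⅕
f(p)*29 = -⅕*29 = -29/5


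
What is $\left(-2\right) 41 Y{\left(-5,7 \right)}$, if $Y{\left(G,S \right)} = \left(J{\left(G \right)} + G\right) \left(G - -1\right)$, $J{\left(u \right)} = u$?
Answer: $-3280$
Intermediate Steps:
$Y{\left(G,S \right)} = 2 G \left(1 + G\right)$ ($Y{\left(G,S \right)} = \left(G + G\right) \left(G - -1\right) = 2 G \left(G + 1\right) = 2 G \left(1 + G\right)$)
$\left(-2\right) 41 Y{\left(-5,7 \right)} = \left(-2\right) 41 \cdot 2 \left(-5\right) \left(1 - 5\right) = - 82 \cdot 2 \left(-5\right) \left(-4\right) = \left(-82\right) 40 = -3280$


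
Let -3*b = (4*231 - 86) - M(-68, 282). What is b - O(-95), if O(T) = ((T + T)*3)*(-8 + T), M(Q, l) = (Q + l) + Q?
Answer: -176822/3 ≈ -58941.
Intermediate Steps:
M(Q, l) = l + 2*Q
O(T) = 6*T*(-8 + T) (O(T) = ((2*T)*3)*(-8 + T) = (6*T)*(-8 + T) = 6*T*(-8 + T))
b = -692/3 (b = -((4*231 - 86) - (282 + 2*(-68)))/3 = -((924 - 86) - (282 - 136))/3 = -(838 - 1*146)/3 = -(838 - 146)/3 = -1/3*692 = -692/3 ≈ -230.67)
b - O(-95) = -692/3 - 6*(-95)*(-8 - 95) = -692/3 - 6*(-95)*(-103) = -692/3 - 1*58710 = -692/3 - 58710 = -176822/3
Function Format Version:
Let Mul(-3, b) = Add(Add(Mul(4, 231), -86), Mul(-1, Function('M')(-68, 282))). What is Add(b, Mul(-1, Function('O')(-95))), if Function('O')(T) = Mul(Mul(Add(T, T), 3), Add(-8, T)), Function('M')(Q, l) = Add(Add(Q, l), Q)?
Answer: Rational(-176822, 3) ≈ -58941.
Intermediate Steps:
Function('M')(Q, l) = Add(l, Mul(2, Q))
Function('O')(T) = Mul(6, T, Add(-8, T)) (Function('O')(T) = Mul(Mul(Mul(2, T), 3), Add(-8, T)) = Mul(Mul(6, T), Add(-8, T)) = Mul(6, T, Add(-8, T)))
b = Rational(-692, 3) (b = Mul(Rational(-1, 3), Add(Add(Mul(4, 231), -86), Mul(-1, Add(282, Mul(2, -68))))) = Mul(Rational(-1, 3), Add(Add(924, -86), Mul(-1, Add(282, -136)))) = Mul(Rational(-1, 3), Add(838, Mul(-1, 146))) = Mul(Rational(-1, 3), Add(838, -146)) = Mul(Rational(-1, 3), 692) = Rational(-692, 3) ≈ -230.67)
Add(b, Mul(-1, Function('O')(-95))) = Add(Rational(-692, 3), Mul(-1, Mul(6, -95, Add(-8, -95)))) = Add(Rational(-692, 3), Mul(-1, Mul(6, -95, -103))) = Add(Rational(-692, 3), Mul(-1, 58710)) = Add(Rational(-692, 3), -58710) = Rational(-176822, 3)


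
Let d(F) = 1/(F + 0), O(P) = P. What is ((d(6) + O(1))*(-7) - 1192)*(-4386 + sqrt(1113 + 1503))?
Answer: 5263931 - 7201*sqrt(654)/3 ≈ 5.2025e+6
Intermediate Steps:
d(F) = 1/F
((d(6) + O(1))*(-7) - 1192)*(-4386 + sqrt(1113 + 1503)) = ((1/6 + 1)*(-7) - 1192)*(-4386 + sqrt(1113 + 1503)) = ((1/6 + 1)*(-7) - 1192)*(-4386 + sqrt(2616)) = ((7/6)*(-7) - 1192)*(-4386 + 2*sqrt(654)) = (-49/6 - 1192)*(-4386 + 2*sqrt(654)) = -7201*(-4386 + 2*sqrt(654))/6 = 5263931 - 7201*sqrt(654)/3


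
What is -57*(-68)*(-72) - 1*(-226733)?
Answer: -52339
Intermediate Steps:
-57*(-68)*(-72) - 1*(-226733) = 3876*(-72) + 226733 = -279072 + 226733 = -52339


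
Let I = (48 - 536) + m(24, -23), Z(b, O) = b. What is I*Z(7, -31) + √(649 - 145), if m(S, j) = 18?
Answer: -3290 + 6*√14 ≈ -3267.6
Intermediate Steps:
I = -470 (I = (48 - 536) + 18 = -488 + 18 = -470)
I*Z(7, -31) + √(649 - 145) = -470*7 + √(649 - 145) = -3290 + √504 = -3290 + 6*√14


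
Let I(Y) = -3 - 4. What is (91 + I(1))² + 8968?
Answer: 16024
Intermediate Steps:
I(Y) = -7
(91 + I(1))² + 8968 = (91 - 7)² + 8968 = 84² + 8968 = 7056 + 8968 = 16024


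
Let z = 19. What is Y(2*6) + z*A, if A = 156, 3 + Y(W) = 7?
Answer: 2968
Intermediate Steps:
Y(W) = 4 (Y(W) = -3 + 7 = 4)
Y(2*6) + z*A = 4 + 19*156 = 4 + 2964 = 2968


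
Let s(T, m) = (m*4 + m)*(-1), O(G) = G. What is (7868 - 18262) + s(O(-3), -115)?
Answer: -9819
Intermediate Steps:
s(T, m) = -5*m (s(T, m) = (4*m + m)*(-1) = (5*m)*(-1) = -5*m)
(7868 - 18262) + s(O(-3), -115) = (7868 - 18262) - 5*(-115) = -10394 + 575 = -9819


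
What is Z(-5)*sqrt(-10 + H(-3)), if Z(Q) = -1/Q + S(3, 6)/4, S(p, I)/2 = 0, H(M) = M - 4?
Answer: I*sqrt(17)/5 ≈ 0.82462*I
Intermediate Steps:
H(M) = -4 + M
S(p, I) = 0 (S(p, I) = 2*0 = 0)
Z(Q) = -1/Q (Z(Q) = -1/Q + 0/4 = -1/Q + 0*(1/4) = -1/Q + 0 = -1/Q)
Z(-5)*sqrt(-10 + H(-3)) = (-1/(-5))*sqrt(-10 + (-4 - 3)) = (-1*(-1/5))*sqrt(-10 - 7) = sqrt(-17)/5 = (I*sqrt(17))/5 = I*sqrt(17)/5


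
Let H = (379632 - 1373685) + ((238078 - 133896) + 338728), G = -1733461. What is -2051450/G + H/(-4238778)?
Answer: 9651026024023/7347756350658 ≈ 1.3135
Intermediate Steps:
H = -551143 (H = -994053 + (104182 + 338728) = -994053 + 442910 = -551143)
-2051450/G + H/(-4238778) = -2051450/(-1733461) - 551143/(-4238778) = -2051450*(-1/1733461) - 551143*(-1/4238778) = 2051450/1733461 + 551143/4238778 = 9651026024023/7347756350658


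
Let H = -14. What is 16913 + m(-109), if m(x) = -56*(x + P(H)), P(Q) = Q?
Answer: 23801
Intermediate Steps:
m(x) = 784 - 56*x (m(x) = -56*(x - 14) = -56*(-14 + x) = 784 - 56*x)
16913 + m(-109) = 16913 + (784 - 56*(-109)) = 16913 + (784 + 6104) = 16913 + 6888 = 23801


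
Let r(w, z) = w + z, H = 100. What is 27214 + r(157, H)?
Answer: 27471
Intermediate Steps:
27214 + r(157, H) = 27214 + (157 + 100) = 27214 + 257 = 27471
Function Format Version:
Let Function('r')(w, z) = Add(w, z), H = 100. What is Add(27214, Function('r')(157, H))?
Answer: 27471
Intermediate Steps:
Add(27214, Function('r')(157, H)) = Add(27214, Add(157, 100)) = Add(27214, 257) = 27471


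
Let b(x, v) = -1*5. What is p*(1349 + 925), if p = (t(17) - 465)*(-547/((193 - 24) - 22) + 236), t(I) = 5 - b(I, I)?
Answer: -1682324150/7 ≈ -2.4033e+8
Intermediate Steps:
b(x, v) = -5
t(I) = 10 (t(I) = 5 - 1*(-5) = 5 + 5 = 10)
p = -2219425/21 (p = (10 - 465)*(-547/((193 - 24) - 22) + 236) = -455*(-547/(169 - 22) + 236) = -455*(-547/147 + 236) = -455*34145/147 = -2219425/21 ≈ -1.0569e+5)
p*(1349 + 925) = -2219425*(1349 + 925)/21 = -2219425/21*2274 = -1682324150/7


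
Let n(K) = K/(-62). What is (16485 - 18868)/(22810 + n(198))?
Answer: -73873/707011 ≈ -0.10449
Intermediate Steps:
n(K) = -K/62 (n(K) = K*(-1/62) = -K/62)
(16485 - 18868)/(22810 + n(198)) = (16485 - 18868)/(22810 - 1/62*198) = -2383/(22810 - 99/31) = -2383/707011/31 = -2383*31/707011 = -73873/707011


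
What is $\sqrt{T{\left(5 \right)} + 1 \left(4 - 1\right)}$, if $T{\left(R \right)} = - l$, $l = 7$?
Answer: $2 i \approx 2.0 i$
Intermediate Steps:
$T{\left(R \right)} = -7$ ($T{\left(R \right)} = \left(-1\right) 7 = -7$)
$\sqrt{T{\left(5 \right)} + 1 \left(4 - 1\right)} = \sqrt{-7 + 1 \left(4 - 1\right)} = \sqrt{-7 + 1 \cdot 3} = \sqrt{-7 + 3} = \sqrt{-4} = 2 i$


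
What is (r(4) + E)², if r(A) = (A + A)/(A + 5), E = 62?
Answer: 320356/81 ≈ 3955.0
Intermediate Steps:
r(A) = 2*A/(5 + A) (r(A) = (2*A)/(5 + A) = 2*A/(5 + A))
(r(4) + E)² = (2*4/(5 + 4) + 62)² = (2*4/9 + 62)² = (2*4*(⅑) + 62)² = (8/9 + 62)² = (566/9)² = 320356/81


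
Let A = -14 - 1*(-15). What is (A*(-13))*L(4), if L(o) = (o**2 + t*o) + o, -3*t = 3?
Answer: -208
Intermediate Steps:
t = -1 (t = -1/3*3 = -1)
L(o) = o**2 (L(o) = (o**2 - o) + o = o**2)
A = 1 (A = -14 + 15 = 1)
(A*(-13))*L(4) = (1*(-13))*4**2 = -13*16 = -208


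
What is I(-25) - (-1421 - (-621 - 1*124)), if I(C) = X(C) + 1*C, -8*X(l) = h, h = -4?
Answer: 1303/2 ≈ 651.50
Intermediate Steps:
X(l) = 1/2 (X(l) = -1/8*(-4) = 1/2)
I(C) = 1/2 + C (I(C) = 1/2 + 1*C = 1/2 + C)
I(-25) - (-1421 - (-621 - 1*124)) = (1/2 - 25) - (-1421 - (-621 - 1*124)) = -49/2 - (-1421 - (-621 - 124)) = -49/2 - (-1421 - 1*(-745)) = -49/2 - (-1421 + 745) = -49/2 - 1*(-676) = -49/2 + 676 = 1303/2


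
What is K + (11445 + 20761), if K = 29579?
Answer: 61785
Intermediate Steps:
K + (11445 + 20761) = 29579 + (11445 + 20761) = 29579 + 32206 = 61785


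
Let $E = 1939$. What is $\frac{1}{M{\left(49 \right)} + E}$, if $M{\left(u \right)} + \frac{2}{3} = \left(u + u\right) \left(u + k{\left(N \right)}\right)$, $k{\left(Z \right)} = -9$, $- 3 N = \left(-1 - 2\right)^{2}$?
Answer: $\frac{3}{17575} \approx 0.0001707$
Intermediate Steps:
$N = -3$ ($N = - \frac{\left(-1 - 2\right)^{2}}{3} = - \frac{\left(-3\right)^{2}}{3} = \left(- \frac{1}{3}\right) 9 = -3$)
$M{\left(u \right)} = - \frac{2}{3} + 2 u \left(-9 + u\right)$ ($M{\left(u \right)} = - \frac{2}{3} + \left(u + u\right) \left(u - 9\right) = - \frac{2}{3} + 2 u \left(-9 + u\right)$)
$\frac{1}{M{\left(49 \right)} + E} = \frac{1}{\left(- \frac{2}{3} - 882 + 2 \cdot 49^{2}\right) + 1939} = \frac{1}{\left(- \frac{2}{3} - 882 + 2 \cdot 2401\right) + 1939} = \frac{1}{\left(- \frac{2}{3} - 882 + 4802\right) + 1939} = \frac{1}{\frac{11758}{3} + 1939} = \frac{1}{\frac{17575}{3}} = \frac{3}{17575}$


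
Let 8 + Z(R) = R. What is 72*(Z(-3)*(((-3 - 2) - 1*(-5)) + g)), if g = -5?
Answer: 3960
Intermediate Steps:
Z(R) = -8 + R
72*(Z(-3)*(((-3 - 2) - 1*(-5)) + g)) = 72*((-8 - 3)*(((-3 - 2) - 1*(-5)) - 5)) = 72*(-11*((-5 + 5) - 5)) = 72*(-11*(0 - 5)) = 72*(-11*(-5)) = 72*55 = 3960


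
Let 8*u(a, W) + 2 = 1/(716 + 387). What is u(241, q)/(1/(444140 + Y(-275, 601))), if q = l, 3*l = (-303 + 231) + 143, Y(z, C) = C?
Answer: -980653905/8824 ≈ -1.1113e+5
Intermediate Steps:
l = 71/3 (l = ((-303 + 231) + 143)/3 = (-72 + 143)/3 = (⅓)*71 = 71/3 ≈ 23.667)
q = 71/3 ≈ 23.667
u(a, W) = -2205/8824 (u(a, W) = -¼ + 1/(8*(716 + 387)) = -¼ + (⅛)/1103 = -¼ + (⅛)*(1/1103) = -¼ + 1/8824 = -2205/8824)
u(241, q)/(1/(444140 + Y(-275, 601))) = -2205/(8824*(1/(444140 + 601))) = -2205/(8824*(1/444741)) = -2205/(8824*1/444741) = -2205/8824*444741 = -980653905/8824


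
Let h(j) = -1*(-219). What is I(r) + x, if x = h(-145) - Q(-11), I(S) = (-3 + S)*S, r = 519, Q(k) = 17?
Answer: 268006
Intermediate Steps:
h(j) = 219
I(S) = S*(-3 + S)
x = 202 (x = 219 - 1*17 = 219 - 17 = 202)
I(r) + x = 519*(-3 + 519) + 202 = 519*516 + 202 = 267804 + 202 = 268006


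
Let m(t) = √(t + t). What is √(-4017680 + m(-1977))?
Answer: √(-4017680 + I*√3954) ≈ 0.02 + 2004.4*I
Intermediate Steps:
m(t) = √2*√t (m(t) = √(2*t) = √2*√t)
√(-4017680 + m(-1977)) = √(-4017680 + √2*√(-1977)) = √(-4017680 + √2*(I*√1977)) = √(-4017680 + I*√3954)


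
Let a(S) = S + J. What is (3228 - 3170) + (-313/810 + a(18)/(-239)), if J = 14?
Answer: 11127493/193590 ≈ 57.480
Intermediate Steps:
a(S) = 14 + S (a(S) = S + 14 = 14 + S)
(3228 - 3170) + (-313/810 + a(18)/(-239)) = (3228 - 3170) + (-313/810 + (14 + 18)/(-239)) = 58 + (-313*1/810 + 32*(-1/239)) = 58 + (-313/810 - 32/239) = 58 - 100727/193590 = 11127493/193590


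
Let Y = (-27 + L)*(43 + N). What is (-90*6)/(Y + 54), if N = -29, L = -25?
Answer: 270/337 ≈ 0.80119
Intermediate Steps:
Y = -728 (Y = (-27 - 25)*(43 - 29) = -52*14 = -728)
(-90*6)/(Y + 54) = (-90*6)/(-728 + 54) = -540/(-674) = -540*(-1/674) = 270/337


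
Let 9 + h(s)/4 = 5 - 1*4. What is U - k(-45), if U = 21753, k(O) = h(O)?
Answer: 21785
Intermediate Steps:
h(s) = -32 (h(s) = -36 + 4*(5 - 1*4) = -36 + 4*(5 - 4) = -36 + 4*1 = -36 + 4 = -32)
k(O) = -32
U - k(-45) = 21753 - 1*(-32) = 21753 + 32 = 21785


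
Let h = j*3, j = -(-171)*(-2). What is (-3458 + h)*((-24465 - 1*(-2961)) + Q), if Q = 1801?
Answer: 88348252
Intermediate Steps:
j = -342 (j = -1*342 = -342)
h = -1026 (h = -342*3 = -1026)
(-3458 + h)*((-24465 - 1*(-2961)) + Q) = (-3458 - 1026)*((-24465 - 1*(-2961)) + 1801) = -4484*((-24465 + 2961) + 1801) = -4484*(-21504 + 1801) = -4484*(-19703) = 88348252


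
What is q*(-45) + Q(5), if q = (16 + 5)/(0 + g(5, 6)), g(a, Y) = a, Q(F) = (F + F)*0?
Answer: -189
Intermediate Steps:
Q(F) = 0 (Q(F) = (2*F)*0 = 0)
q = 21/5 (q = (16 + 5)/(0 + 5) = 21/5 ≈ 4.2000)
q*(-45) + Q(5) = (21/5)*(-45) + 0 = -189 + 0 = -189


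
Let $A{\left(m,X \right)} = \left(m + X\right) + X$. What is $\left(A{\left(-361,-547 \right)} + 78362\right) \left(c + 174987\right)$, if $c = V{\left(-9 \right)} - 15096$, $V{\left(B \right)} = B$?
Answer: $12296044974$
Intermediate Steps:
$A{\left(m,X \right)} = m + 2 X$ ($A{\left(m,X \right)} = \left(X + m\right) + X = m + 2 X$)
$c = -15105$ ($c = -9 - 15096 = -15105$)
$\left(A{\left(-361,-547 \right)} + 78362\right) \left(c + 174987\right) = \left(\left(-361 + 2 \left(-547\right)\right) + 78362\right) \left(-15105 + 174987\right) = \left(\left(-361 - 1094\right) + 78362\right) 159882 = \left(-1455 + 78362\right) 159882 = 76907 \cdot 159882 = 12296044974$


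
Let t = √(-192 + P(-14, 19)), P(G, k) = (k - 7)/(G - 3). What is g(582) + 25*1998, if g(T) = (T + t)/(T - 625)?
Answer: 2147268/43 - 6*I*√1547/731 ≈ 49936.0 - 0.32283*I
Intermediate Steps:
P(G, k) = (-7 + k)/(-3 + G)
t = 6*I*√1547/17 (t = √(-192 + (-7 + 19)/(-3 - 14)) = √(-192 + 12/(-17)) = √(-192 - 1/17*12) = √(-192 - 12/17) = √(-3276/17) = 6*I*√1547/17 ≈ 13.882*I)
g(T) = (T + 6*I*√1547/17)/(-625 + T) (g(T) = (T + 6*I*√1547/17)/(T - 625) = (T + 6*I*√1547/17)/(-625 + T))
g(582) + 25*1998 = (582 + 6*I*√1547/17)/(-625 + 582) + 25*1998 = (582 + 6*I*√1547/17)/(-43) + 49950 = -(582 + 6*I*√1547/17)/43 + 49950 = (-582/43 - 6*I*√1547/731) + 49950 = 2147268/43 - 6*I*√1547/731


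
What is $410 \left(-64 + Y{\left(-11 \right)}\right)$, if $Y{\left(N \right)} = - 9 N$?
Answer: $14350$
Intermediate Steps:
$410 \left(-64 + Y{\left(-11 \right)}\right) = 410 \left(-64 - -99\right) = 410 \left(-64 + 99\right) = 410 \cdot 35 = 14350$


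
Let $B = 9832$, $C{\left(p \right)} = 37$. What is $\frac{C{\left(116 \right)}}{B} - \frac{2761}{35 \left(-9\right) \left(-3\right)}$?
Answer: $- \frac{27111187}{9291240} \approx -2.9179$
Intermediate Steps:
$\frac{C{\left(116 \right)}}{B} - \frac{2761}{35 \left(-9\right) \left(-3\right)} = \frac{37}{9832} - \frac{2761}{35 \left(-9\right) \left(-3\right)} = 37 \cdot \frac{1}{9832} - \frac{2761}{\left(-315\right) \left(-3\right)} = \frac{37}{9832} - \frac{2761}{945} = - \frac{27111187}{9291240}$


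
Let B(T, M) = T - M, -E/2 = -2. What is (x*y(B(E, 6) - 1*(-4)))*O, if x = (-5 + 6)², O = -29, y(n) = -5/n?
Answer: 145/2 ≈ 72.500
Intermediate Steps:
E = 4 (E = -2*(-2) = 4)
x = 1 (x = 1² = 1)
(x*y(B(E, 6) - 1*(-4)))*O = (1*(-5/((4 - 1*6) - 1*(-4))))*(-29) = (1*(-5/((4 - 6) + 4)))*(-29) = (1*(-5/(-2 + 4)))*(-29) = (1*(-5/2))*(-29) = -5/2*(-29) = 145/2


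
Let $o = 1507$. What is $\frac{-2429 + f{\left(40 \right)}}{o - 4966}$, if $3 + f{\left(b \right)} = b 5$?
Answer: $\frac{744}{1153} \approx 0.64527$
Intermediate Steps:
$f{\left(b \right)} = -3 + 5 b$ ($f{\left(b \right)} = -3 + b 5 = -3 + 5 b$)
$\frac{-2429 + f{\left(40 \right)}}{o - 4966} = \frac{-2429 + \left(-3 + 5 \cdot 40\right)}{1507 - 4966} = \frac{-2429 + \left(-3 + 200\right)}{-3459} = \left(-2429 + 197\right) \left(- \frac{1}{3459}\right) = \left(-2232\right) \left(- \frac{1}{3459}\right) = \frac{744}{1153}$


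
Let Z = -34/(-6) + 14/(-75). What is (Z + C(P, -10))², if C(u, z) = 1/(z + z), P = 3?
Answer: 294849/10000 ≈ 29.485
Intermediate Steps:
Z = 137/25 (Z = -34*(-⅙) + 14*(-1/75) = 17/3 - 14/75 = 137/25 ≈ 5.4800)
C(u, z) = 1/(2*z)
(Z + C(P, -10))² = (137/25 + (½)/(-10))² = (137/25 + (½)*(-⅒))² = (137/25 - 1/20)² = (543/100)² = 294849/10000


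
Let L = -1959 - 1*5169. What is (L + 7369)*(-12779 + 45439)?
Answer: 7871060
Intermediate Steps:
L = -7128 (L = -1959 - 5169 = -7128)
(L + 7369)*(-12779 + 45439) = (-7128 + 7369)*(-12779 + 45439) = 241*32660 = 7871060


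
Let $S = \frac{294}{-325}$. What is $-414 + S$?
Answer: $- \frac{134844}{325} \approx -414.9$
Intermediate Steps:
$S = - \frac{294}{325}$ ($S = 294 \left(- \frac{1}{325}\right) = - \frac{294}{325} \approx -0.90462$)
$-414 + S = -414 - \frac{294}{325} = - \frac{134844}{325}$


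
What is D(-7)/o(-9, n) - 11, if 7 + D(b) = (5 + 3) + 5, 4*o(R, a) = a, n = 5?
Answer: -31/5 ≈ -6.2000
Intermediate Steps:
o(R, a) = a/4
D(b) = 6 (D(b) = -7 + ((5 + 3) + 5) = -7 + (8 + 5) = -7 + 13 = 6)
D(-7)/o(-9, n) - 11 = 6/(((¼)*5)) - 11 = 6/(5/4) - 11 = 6*(⅘) - 11 = 24/5 - 11 = -31/5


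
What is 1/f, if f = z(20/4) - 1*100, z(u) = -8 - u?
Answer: -1/113 ≈ -0.0088496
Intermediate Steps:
f = -113 (f = (-8 - 20/4) - 1*100 = (-8 - 20/4) - 100 = (-8 - 1*5) - 100 = (-8 - 5) - 100 = -13 - 100 = -113)
1/f = 1/(-113) = -1/113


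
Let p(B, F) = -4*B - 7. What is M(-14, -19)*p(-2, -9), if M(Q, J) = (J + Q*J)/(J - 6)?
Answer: -247/25 ≈ -9.8800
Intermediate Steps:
p(B, F) = -7 - 4*B
M(Q, J) = (J + J*Q)/(-6 + J)
M(-14, -19)*p(-2, -9) = (-19*(1 - 14)/(-6 - 19))*(-7 - 4*(-2)) = (-19*(-13)/(-25))*(-7 + 8) = -19*(-1/25)*(-13)*1 = -247/25*1 = -247/25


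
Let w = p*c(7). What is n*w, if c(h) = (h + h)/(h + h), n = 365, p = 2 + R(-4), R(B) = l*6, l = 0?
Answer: 730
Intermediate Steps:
R(B) = 0 (R(B) = 0*6 = 0)
p = 2 (p = 2 + 0 = 2)
c(h) = 1 (c(h) = (2*h)/((2*h)) = (2*h)*(1/(2*h)) = 1)
w = 2 (w = 2*1 = 2)
n*w = 365*2 = 730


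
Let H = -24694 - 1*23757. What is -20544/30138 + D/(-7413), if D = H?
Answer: 217987261/37235499 ≈ 5.8543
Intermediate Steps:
H = -48451 (H = -24694 - 23757 = -48451)
D = -48451
-20544/30138 + D/(-7413) = -20544/30138 - 48451/(-7413) = -20544*1/30138 - 48451*(-1/7413) = -3424/5023 + 48451/7413 = 217987261/37235499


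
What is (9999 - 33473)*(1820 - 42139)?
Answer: 946448206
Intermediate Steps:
(9999 - 33473)*(1820 - 42139) = -23474*(-40319) = 946448206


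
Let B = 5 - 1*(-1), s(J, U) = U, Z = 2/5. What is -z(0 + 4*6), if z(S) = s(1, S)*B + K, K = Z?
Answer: -722/5 ≈ -144.40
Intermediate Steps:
Z = 2/5 (Z = 2*(1/5) = 2/5 ≈ 0.40000)
K = 2/5 ≈ 0.40000
B = 6 (B = 5 + 1 = 6)
z(S) = 2/5 + 6*S (z(S) = S*6 + 2/5 = 6*S + 2/5 = 2/5 + 6*S)
-z(0 + 4*6) = -(2/5 + 6*(0 + 4*6)) = -(2/5 + 6*(0 + 24)) = -(2/5 + 6*24) = -(2/5 + 144) = -1*722/5 = -722/5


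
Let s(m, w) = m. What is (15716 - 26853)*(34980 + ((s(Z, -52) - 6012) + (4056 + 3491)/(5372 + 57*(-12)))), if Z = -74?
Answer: -1508647187803/4688 ≈ -3.2181e+8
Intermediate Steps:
(15716 - 26853)*(34980 + ((s(Z, -52) - 6012) + (4056 + 3491)/(5372 + 57*(-12)))) = (15716 - 26853)*(34980 + ((-74 - 6012) + (4056 + 3491)/(5372 + 57*(-12)))) = -11137*(34980 + (-6086 + 7547/(5372 - 684))) = -11137*(34980 + (-6086 + 7547/4688)) = -11137*(34980 - 28523621/4688) = -11137*135462619/4688 = -1508647187803/4688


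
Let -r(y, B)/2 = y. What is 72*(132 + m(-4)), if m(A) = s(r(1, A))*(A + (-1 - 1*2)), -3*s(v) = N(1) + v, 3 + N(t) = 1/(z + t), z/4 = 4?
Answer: 147456/17 ≈ 8673.9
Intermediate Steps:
z = 16 (z = 4*4 = 16)
r(y, B) = -2*y
N(t) = -3 + 1/(16 + t)
s(v) = 50/51 - v/3 (s(v) = -((-47 - 3*1)/(16 + 1) + v)/3 = -((-47 - 3)/17 + v)/3 = -((1/17)*(-50) + v)/3 = -(-50/17 + v)/3 = 50/51 - v/3)
m(A) = -84/17 + 28*A/17 (m(A) = (50/51 - (-2)/3)*(A + (-1 - 1*2)) = (50/51 - ⅓*(-2))*(A + (-1 - 2)) = (50/51 + ⅔)*(A - 3) = 28*(-3 + A)/17 = -84/17 + 28*A/17)
72*(132 + m(-4)) = 72*(132 + (-84/17 + (28/17)*(-4))) = 72*(132 + (-84/17 - 112/17)) = 72*(132 - 196/17) = 72*(2048/17) = 147456/17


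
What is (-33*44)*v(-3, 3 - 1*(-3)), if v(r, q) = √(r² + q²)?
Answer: -4356*√5 ≈ -9740.3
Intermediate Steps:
v(r, q) = √(q² + r²)
(-33*44)*v(-3, 3 - 1*(-3)) = (-33*44)*√((3 - 1*(-3))² + (-3)²) = -1452*√((3 + 3)² + 9) = -1452*√(6² + 9) = -1452*√(36 + 9) = -4356*√5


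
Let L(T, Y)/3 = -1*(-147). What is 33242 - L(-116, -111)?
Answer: 32801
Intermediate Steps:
L(T, Y) = 441 (L(T, Y) = 3*(-1*(-147)) = 3*147 = 441)
33242 - L(-116, -111) = 33242 - 1*441 = 33242 - 441 = 32801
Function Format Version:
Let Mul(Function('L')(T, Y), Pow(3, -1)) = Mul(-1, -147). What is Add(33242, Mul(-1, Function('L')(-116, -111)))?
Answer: 32801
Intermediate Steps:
Function('L')(T, Y) = 441 (Function('L')(T, Y) = Mul(3, Mul(-1, -147)) = Mul(3, 147) = 441)
Add(33242, Mul(-1, Function('L')(-116, -111))) = Add(33242, Mul(-1, 441)) = Add(33242, -441) = 32801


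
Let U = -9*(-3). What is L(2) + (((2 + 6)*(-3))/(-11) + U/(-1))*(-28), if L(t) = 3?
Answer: 7677/11 ≈ 697.91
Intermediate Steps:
U = 27
L(2) + (((2 + 6)*(-3))/(-11) + U/(-1))*(-28) = 3 + (((2 + 6)*(-3))/(-11) + 27/(-1))*(-28) = 3 + ((8*(-3))*(-1/11) + 27*(-1))*(-28) = 3 + (-24*(-1/11) - 27)*(-28) = 3 + (24/11 - 27)*(-28) = 3 - 273/11*(-28) = 3 + 7644/11 = 7677/11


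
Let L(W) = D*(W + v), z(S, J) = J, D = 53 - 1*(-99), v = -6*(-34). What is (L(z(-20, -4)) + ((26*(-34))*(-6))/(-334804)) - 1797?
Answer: 2394098377/83701 ≈ 28603.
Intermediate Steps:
v = 204
D = 152 (D = 53 + 99 = 152)
L(W) = 31008 + 152*W (L(W) = 152*(W + 204) = 152*(204 + W) = 31008 + 152*W)
(L(z(-20, -4)) + ((26*(-34))*(-6))/(-334804)) - 1797 = ((31008 + 152*(-4)) + ((26*(-34))*(-6))/(-334804)) - 1797 = ((31008 - 608) - 884*(-6)*(-1/334804)) - 1797 = (30400 + 5304*(-1/334804)) - 1797 = (30400 - 1326/83701) - 1797 = 2544509074/83701 - 1797 = 2394098377/83701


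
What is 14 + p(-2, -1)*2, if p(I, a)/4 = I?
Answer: -2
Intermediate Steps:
p(I, a) = 4*I
14 + p(-2, -1)*2 = 14 + (4*(-2))*2 = 14 - 8*2 = 14 - 16 = -2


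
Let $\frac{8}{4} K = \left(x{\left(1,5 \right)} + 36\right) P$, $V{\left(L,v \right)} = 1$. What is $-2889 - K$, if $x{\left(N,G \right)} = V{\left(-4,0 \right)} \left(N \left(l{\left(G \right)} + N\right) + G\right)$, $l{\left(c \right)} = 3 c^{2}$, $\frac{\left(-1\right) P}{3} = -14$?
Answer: $-5346$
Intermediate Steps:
$P = 42$ ($P = \left(-3\right) \left(-14\right) = 42$)
$x{\left(N,G \right)} = G + N \left(N + 3 G^{2}\right)$ ($x{\left(N,G \right)} = 1 \left(N \left(3 G^{2} + N\right) + G\right) = 1 \left(N \left(N + 3 G^{2}\right) + G\right) = 1 \left(G + N \left(N + 3 G^{2}\right)\right) = G + N \left(N + 3 G^{2}\right)$)
$K = 2457$ ($K = \frac{\left(\left(5 + 1^{2} + 3 \cdot 1 \cdot 5^{2}\right) + 36\right) 42}{2} = \frac{\left(\left(5 + 1 + 3 \cdot 1 \cdot 25\right) + 36\right) 42}{2} = \frac{\left(\left(5 + 1 + 75\right) + 36\right) 42}{2} = \frac{\left(81 + 36\right) 42}{2} = \frac{117 \cdot 42}{2} = \frac{1}{2} \cdot 4914 = 2457$)
$-2889 - K = -2889 - 2457 = -5346$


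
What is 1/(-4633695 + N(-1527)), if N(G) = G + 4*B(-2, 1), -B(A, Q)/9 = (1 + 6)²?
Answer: -1/4636986 ≈ -2.1566e-7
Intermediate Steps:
B(A, Q) = -441 (B(A, Q) = -9*(1 + 6)² = -9*7² = -9*49 = -441)
N(G) = -1764 + G (N(G) = G + 4*(-441) = G - 1764 = -1764 + G)
1/(-4633695 + N(-1527)) = 1/(-4633695 + (-1764 - 1527)) = 1/(-4633695 - 3291) = 1/(-4636986) = -1/4636986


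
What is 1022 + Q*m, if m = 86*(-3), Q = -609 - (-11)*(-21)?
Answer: 217742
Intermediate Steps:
Q = -840 (Q = -609 - 1*231 = -609 - 231 = -840)
m = -258
1022 + Q*m = 1022 - 840*(-258) = 1022 + 216720 = 217742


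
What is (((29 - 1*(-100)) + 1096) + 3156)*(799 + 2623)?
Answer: 14991782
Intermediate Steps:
(((29 - 1*(-100)) + 1096) + 3156)*(799 + 2623) = (((29 + 100) + 1096) + 3156)*3422 = ((129 + 1096) + 3156)*3422 = (1225 + 3156)*3422 = 4381*3422 = 14991782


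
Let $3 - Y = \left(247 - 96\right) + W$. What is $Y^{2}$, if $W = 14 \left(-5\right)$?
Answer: $6084$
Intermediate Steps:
$W = -70$
$Y = -78$ ($Y = 3 - \left(\left(247 - 96\right) - 70\right) = 3 - \left(151 - 70\right) = 3 - 81 = -78$)
$Y^{2} = \left(-78\right)^{2} = 6084$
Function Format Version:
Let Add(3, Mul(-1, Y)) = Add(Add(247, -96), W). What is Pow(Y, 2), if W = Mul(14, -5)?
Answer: 6084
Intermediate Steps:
W = -70
Y = -78 (Y = Add(3, Mul(-1, Add(Add(247, -96), -70))) = Add(3, Mul(-1, Add(151, -70))) = Add(3, Mul(-1, 81)) = Add(3, -81) = -78)
Pow(Y, 2) = Pow(-78, 2) = 6084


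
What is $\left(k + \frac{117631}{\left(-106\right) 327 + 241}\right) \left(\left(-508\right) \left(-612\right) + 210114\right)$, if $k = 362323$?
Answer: $\frac{6497725339415520}{34421} \approx 1.8877 \cdot 10^{11}$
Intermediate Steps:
$\left(k + \frac{117631}{\left(-106\right) 327 + 241}\right) \left(\left(-508\right) \left(-612\right) + 210114\right) = \left(362323 + \frac{117631}{\left(-106\right) 327 + 241}\right) \left(\left(-508\right) \left(-612\right) + 210114\right) = \left(362323 + \frac{117631}{-34662 + 241}\right) \left(310896 + 210114\right) = \left(362323 + \frac{117631}{-34421}\right) 521010 = \left(362323 + 117631 \left(- \frac{1}{34421}\right)\right) 521010 = \left(362323 - \frac{117631}{34421}\right) 521010 = \frac{12471402352}{34421} \cdot 521010 = \frac{6497725339415520}{34421}$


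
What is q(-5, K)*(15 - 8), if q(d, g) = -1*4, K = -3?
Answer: -28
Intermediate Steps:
q(d, g) = -4
q(-5, K)*(15 - 8) = -4*(15 - 8) = -4*7 = -28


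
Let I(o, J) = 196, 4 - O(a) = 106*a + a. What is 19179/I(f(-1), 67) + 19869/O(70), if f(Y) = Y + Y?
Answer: 69839835/733628 ≈ 95.198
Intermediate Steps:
O(a) = 4 - 107*a (O(a) = 4 - (106*a + a) = 4 - 107*a)
f(Y) = 2*Y
19179/I(f(-1), 67) + 19869/O(70) = 19179/196 + 19869/(4 - 107*70) = 19179*(1/196) + 19869/(4 - 7490) = 19179/196 + 19869/(-7486) = 19179/196 + 19869*(-1/7486) = 19179/196 - 19869/7486 = 69839835/733628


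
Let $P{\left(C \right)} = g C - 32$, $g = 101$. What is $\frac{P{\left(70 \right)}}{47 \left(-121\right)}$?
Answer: $- \frac{7038}{5687} \approx -1.2376$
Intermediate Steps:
$P{\left(C \right)} = -32 + 101 C$ ($P{\left(C \right)} = 101 C - 32 = -32 + 101 C$)
$\frac{P{\left(70 \right)}}{47 \left(-121\right)} = \frac{-32 + 101 \cdot 70}{47 \left(-121\right)} = \frac{-32 + 7070}{-5687} = 7038 \left(- \frac{1}{5687}\right) = - \frac{7038}{5687}$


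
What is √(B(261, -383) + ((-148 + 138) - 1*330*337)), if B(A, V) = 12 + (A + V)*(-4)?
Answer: 8*I*√1730 ≈ 332.75*I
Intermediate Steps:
B(A, V) = 12 - 4*A - 4*V (B(A, V) = 12 + (-4*A - 4*V) = 12 - 4*A - 4*V)
√(B(261, -383) + ((-148 + 138) - 1*330*337)) = √((12 - 4*261 - 4*(-383)) + ((-148 + 138) - 1*330*337)) = √((12 - 1044 + 1532) + (-10 - 330*337)) = √(500 + (-10 - 111210)) = √(500 - 111220) = √(-110720) = 8*I*√1730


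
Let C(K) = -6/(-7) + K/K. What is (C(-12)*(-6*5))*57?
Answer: -22230/7 ≈ -3175.7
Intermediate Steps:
C(K) = 13/7 (C(K) = -6*(-⅐) + 1 = 6/7 + 1 = 13/7)
(C(-12)*(-6*5))*57 = (13*(-6*5)/7)*57 = ((13/7)*(-30))*57 = -390/7*57 = -22230/7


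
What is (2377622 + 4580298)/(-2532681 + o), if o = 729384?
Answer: -6957920/1803297 ≈ -3.8584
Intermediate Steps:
(2377622 + 4580298)/(-2532681 + o) = (2377622 + 4580298)/(-2532681 + 729384) = 6957920/(-1803297) = 6957920*(-1/1803297) = -6957920/1803297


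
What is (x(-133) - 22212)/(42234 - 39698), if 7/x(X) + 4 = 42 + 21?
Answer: -1310501/149624 ≈ -8.7586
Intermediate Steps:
x(X) = 7/59 (x(X) = 7/(-4 + (42 + 21)) = 7/(-4 + 63) = 7/59)
(x(-133) - 22212)/(42234 - 39698) = (7/59 - 22212)/(42234 - 39698) = -1310501/59/2536 = -1310501/59*1/2536 = -1310501/149624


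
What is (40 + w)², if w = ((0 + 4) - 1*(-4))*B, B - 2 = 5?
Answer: 9216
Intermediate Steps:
B = 7 (B = 2 + 5 = 7)
w = 56 (w = ((0 + 4) - 1*(-4))*7 = (4 + 4)*7 = 8*7 = 56)
(40 + w)² = (40 + 56)² = 96² = 9216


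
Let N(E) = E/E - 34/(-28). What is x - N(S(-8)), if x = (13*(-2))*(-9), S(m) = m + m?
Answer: 3245/14 ≈ 231.79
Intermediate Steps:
S(m) = 2*m
N(E) = 31/14 (N(E) = 1 - 34*(-1/28) = 1 + 17/14 = 31/14)
x = 234 (x = -26*(-9) = 234)
x - N(S(-8)) = 234 - 1*31/14 = 234 - 31/14 = 3245/14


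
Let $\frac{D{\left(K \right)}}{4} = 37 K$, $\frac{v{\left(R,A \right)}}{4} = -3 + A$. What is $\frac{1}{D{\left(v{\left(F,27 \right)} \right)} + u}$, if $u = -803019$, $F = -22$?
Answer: $- \frac{1}{788811} \approx -1.2677 \cdot 10^{-6}$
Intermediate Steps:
$v{\left(R,A \right)} = -12 + 4 A$ ($v{\left(R,A \right)} = 4 \left(-3 + A\right) = -12 + 4 A$)
$D{\left(K \right)} = 148 K$ ($D{\left(K \right)} = 4 \cdot 37 K = 148 K$)
$\frac{1}{D{\left(v{\left(F,27 \right)} \right)} + u} = \frac{1}{148 \left(-12 + 4 \cdot 27\right) - 803019} = \frac{1}{148 \left(-12 + 108\right) - 803019} = \frac{1}{148 \cdot 96 - 803019} = \frac{1}{14208 - 803019} = \frac{1}{-788811} = - \frac{1}{788811}$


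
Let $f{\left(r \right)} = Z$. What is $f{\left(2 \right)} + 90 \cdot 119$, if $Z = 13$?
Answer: $10723$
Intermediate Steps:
$f{\left(r \right)} = 13$
$f{\left(2 \right)} + 90 \cdot 119 = 13 + 90 \cdot 119 = 13 + 10710 = 10723$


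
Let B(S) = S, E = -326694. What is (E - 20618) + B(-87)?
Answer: -347399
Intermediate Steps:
(E - 20618) + B(-87) = (-326694 - 20618) - 87 = -347312 - 87 = -347399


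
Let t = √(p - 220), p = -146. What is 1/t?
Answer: -I*√366/366 ≈ -0.052271*I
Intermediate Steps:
t = I*√366 (t = √(-146 - 220) = √(-366) = I*√366 ≈ 19.131*I)
1/t = 1/(I*√366) = -I*√366/366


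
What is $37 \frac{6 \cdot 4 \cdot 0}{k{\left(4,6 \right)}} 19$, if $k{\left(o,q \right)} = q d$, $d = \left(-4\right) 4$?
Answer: $0$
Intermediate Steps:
$d = -16$
$k{\left(o,q \right)} = - 16 q$ ($k{\left(o,q \right)} = q \left(-16\right) = - 16 q$)
$37 \frac{6 \cdot 4 \cdot 0}{k{\left(4,6 \right)}} 19 = 37 \frac{6 \cdot 4 \cdot 0}{\left(-16\right) 6} \cdot 19 = 37 \frac{24 \cdot 0}{-96} \cdot 19 = 37 \cdot 0 \left(- \frac{1}{96}\right) 19 = 37 \cdot 0 \cdot 19 = 0 \cdot 19 = 0$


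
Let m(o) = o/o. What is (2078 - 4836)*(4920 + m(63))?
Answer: -13572118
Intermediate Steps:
m(o) = 1
(2078 - 4836)*(4920 + m(63)) = (2078 - 4836)*(4920 + 1) = -2758*4921 = -13572118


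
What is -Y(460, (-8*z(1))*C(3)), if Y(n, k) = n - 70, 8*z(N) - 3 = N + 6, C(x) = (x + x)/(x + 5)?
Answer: -390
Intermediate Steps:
C(x) = 2*x/(5 + x) (C(x) = (2*x)/(5 + x) = 2*x/(5 + x))
z(N) = 9/8 + N/8 (z(N) = 3/8 + (N + 6)/8 = 3/8 + (6 + N)/8 = 3/8 + (3/4 + N/8) = 9/8 + N/8)
Y(n, k) = -70 + n
-Y(460, (-8*z(1))*C(3)) = -(-70 + 460) = -1*390 = -390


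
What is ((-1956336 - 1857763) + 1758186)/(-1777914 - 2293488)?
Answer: 2055913/4071402 ≈ 0.50496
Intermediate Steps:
((-1956336 - 1857763) + 1758186)/(-1777914 - 2293488) = (-3814099 + 1758186)/(-4071402) = -2055913*(-1/4071402) = 2055913/4071402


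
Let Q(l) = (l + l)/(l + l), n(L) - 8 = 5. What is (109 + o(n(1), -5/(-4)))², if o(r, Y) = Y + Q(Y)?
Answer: 198025/16 ≈ 12377.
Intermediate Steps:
n(L) = 13 (n(L) = 8 + 5 = 13)
Q(l) = 1 (Q(l) = (2*l)/((2*l)) = (2*l)*(1/(2*l)) = 1)
o(r, Y) = 1 + Y (o(r, Y) = Y + 1 = 1 + Y)
(109 + o(n(1), -5/(-4)))² = (109 + (1 - 5/(-4)))² = (109 + (1 - 5*(-¼)))² = (109 + (1 + 5/4))² = (109 + 9/4)² = (445/4)² = 198025/16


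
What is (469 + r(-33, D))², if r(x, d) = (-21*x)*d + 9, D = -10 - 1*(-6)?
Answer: 5262436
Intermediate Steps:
D = -4 (D = -10 + 6 = -4)
r(x, d) = 9 - 21*d*x (r(x, d) = -21*d*x + 9 = 9 - 21*d*x)
(469 + r(-33, D))² = (469 + (9 - 21*(-4)*(-33)))² = (469 + (9 - 2772))² = (469 - 2763)² = (-2294)² = 5262436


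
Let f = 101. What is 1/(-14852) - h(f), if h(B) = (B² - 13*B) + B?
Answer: -133504629/14852 ≈ -8989.0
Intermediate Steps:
h(B) = B² - 12*B
1/(-14852) - h(f) = 1/(-14852) - 101*(-12 + 101) = -1/14852 - 101*89 = -1/14852 - 1*8989 = -1/14852 - 8989 = -133504629/14852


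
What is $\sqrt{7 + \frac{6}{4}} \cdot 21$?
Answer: $\frac{21 \sqrt{34}}{2} \approx 61.225$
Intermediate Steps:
$\sqrt{7 + \frac{6}{4}} \cdot 21 = \sqrt{7 + 6 \cdot \frac{1}{4}} \cdot 21 = \sqrt{7 + \frac{3}{2}} \cdot 21 = \sqrt{\frac{17}{2}} \cdot 21 = \frac{\sqrt{34}}{2} \cdot 21 = \frac{21 \sqrt{34}}{2}$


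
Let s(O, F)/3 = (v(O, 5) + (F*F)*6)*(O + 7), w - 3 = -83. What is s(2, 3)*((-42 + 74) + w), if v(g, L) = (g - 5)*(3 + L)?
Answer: -38880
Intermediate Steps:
w = -80 (w = 3 - 83 = -80)
v(g, L) = (-5 + g)*(3 + L)
s(O, F) = 3*(7 + O)*(-40 + 6*F**2 + 8*O) (s(O, F) = 3*(((-15 - 5*5 + 3*O + 5*O) + (F*F)*6)*(O + 7)) = 3*(((-15 - 25 + 3*O + 5*O) + F**2*6)*(7 + O)) = 3*(((-40 + 8*O) + 6*F**2)*(7 + O)) = 3*((-40 + 6*F**2 + 8*O)*(7 + O)) = 3*((7 + O)*(-40 + 6*F**2 + 8*O)) = 3*(7 + O)*(-40 + 6*F**2 + 8*O))
s(2, 3)*((-42 + 74) + w) = (-840 + 24*2**2 + 48*2 + 126*3**2 + 18*2*3**2)*((-42 + 74) - 80) = (-840 + 24*4 + 96 + 126*9 + 18*2*9)*(32 - 80) = (-840 + 96 + 96 + 1134 + 324)*(-48) = 810*(-48) = -38880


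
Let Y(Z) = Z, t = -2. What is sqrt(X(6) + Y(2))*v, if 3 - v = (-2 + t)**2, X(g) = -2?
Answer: 0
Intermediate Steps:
v = -13 (v = 3 - (-2 - 2)**2 = 3 - 1*(-4)**2 = 3 - 1*16 = 3 - 16 = -13)
sqrt(X(6) + Y(2))*v = sqrt(-2 + 2)*(-13) = sqrt(0)*(-13) = 0*(-13) = 0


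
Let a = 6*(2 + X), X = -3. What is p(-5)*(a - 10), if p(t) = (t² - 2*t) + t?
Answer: -480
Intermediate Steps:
p(t) = t² - t
a = -6 (a = 6*(2 - 3) = 6*(-1) = -6)
p(-5)*(a - 10) = (-5*(-1 - 5))*(-6 - 10) = -5*(-6)*(-16) = 30*(-16) = -480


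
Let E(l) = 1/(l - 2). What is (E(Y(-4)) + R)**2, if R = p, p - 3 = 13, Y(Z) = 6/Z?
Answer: 12100/49 ≈ 246.94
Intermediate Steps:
p = 16 (p = 3 + 13 = 16)
R = 16
E(l) = 1/(-2 + l)
(E(Y(-4)) + R)**2 = (1/(-2 + 6/(-4)) + 16)**2 = (1/(-2 + 6*(-1/4)) + 16)**2 = (1/(-2 - 3/2) + 16)**2 = (1/(-7/2) + 16)**2 = (-2/7 + 16)**2 = (110/7)**2 = 12100/49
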